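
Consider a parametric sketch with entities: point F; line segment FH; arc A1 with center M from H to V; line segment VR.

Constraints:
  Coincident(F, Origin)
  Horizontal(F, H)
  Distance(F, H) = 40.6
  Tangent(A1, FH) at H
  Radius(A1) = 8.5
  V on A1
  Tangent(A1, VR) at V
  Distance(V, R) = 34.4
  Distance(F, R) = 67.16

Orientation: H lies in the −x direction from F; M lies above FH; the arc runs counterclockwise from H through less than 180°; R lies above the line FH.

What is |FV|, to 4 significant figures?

36.02

Checks: |MH| = 8.500 ✓; |MV| = 8.500 ✓; ∠(MV, VR) = 90.00° ✓; |VR| = 34.40 ✓; |FR| = 67.16 ✓.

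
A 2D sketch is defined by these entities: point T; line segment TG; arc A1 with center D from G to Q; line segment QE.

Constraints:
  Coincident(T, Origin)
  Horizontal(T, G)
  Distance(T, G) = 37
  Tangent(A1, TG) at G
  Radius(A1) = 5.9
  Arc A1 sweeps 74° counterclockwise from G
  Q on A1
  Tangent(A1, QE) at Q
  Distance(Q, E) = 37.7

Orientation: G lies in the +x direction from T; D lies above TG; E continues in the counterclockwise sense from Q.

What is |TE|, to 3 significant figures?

66.8

T is at the origin; TG is horizontal with |TG| = 37.0 and G on the +x side, so G = (37.0, 0.00). Tangency of A1 to TG means the radius DG is perpendicular to TG, so D = G + (0, 5.9) = (37.0, 5.90). On A1, G sits at bearing -90° from D; a 74° counterclockwise sweep puts Q at bearing -16°, so Q = D + 5.9·(cos -16°, sin -16°) = (42.7, 4.27). Since A1 is tangent to QE there, DQ ⟂ QE, so QE runs along (−sin -16°, cos -16°); with |QE| = 37.7, E = (53.1, 40.5). Then |TE| = |E − T| = 66.8.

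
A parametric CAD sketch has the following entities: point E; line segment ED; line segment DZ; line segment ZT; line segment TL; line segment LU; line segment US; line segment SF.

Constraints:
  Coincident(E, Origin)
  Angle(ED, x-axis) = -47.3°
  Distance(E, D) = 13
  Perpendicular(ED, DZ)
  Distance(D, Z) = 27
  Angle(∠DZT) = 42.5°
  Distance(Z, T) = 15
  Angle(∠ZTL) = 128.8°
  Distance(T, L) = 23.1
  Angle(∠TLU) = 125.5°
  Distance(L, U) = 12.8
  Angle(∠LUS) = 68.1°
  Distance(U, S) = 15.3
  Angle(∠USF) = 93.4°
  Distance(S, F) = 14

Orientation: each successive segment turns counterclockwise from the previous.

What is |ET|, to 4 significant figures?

16.20

E is at the origin; ED runs at -47.3° with length 13.0, so D = (8.816, -9.554). The perpendicularity gives DZ at right angles to ED, so DZ runs at 42.70°; with |DZ| = 27.0, Z = (28.66, 8.756). ∠DZT = 42.5° gives ZT at -179.8° from the x-axis; with |ZT| = 15.0, T = (13.66, 8.704). Then |ET| = |T − E| = 16.20.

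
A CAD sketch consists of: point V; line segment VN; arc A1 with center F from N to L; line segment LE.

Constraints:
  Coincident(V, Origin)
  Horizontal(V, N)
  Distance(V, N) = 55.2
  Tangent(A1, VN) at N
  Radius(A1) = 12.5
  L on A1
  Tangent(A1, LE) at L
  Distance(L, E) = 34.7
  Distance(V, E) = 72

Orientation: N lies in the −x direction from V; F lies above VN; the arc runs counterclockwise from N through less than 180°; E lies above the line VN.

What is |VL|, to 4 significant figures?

45.98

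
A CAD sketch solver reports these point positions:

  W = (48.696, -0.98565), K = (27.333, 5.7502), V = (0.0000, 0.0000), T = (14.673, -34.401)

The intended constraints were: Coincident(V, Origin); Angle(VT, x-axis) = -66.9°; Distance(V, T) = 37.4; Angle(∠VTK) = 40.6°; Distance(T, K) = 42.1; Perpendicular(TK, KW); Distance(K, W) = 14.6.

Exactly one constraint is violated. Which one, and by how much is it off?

Distance(K, W) = 14.6 — off by 7.80.

V = (0.00, 0.00) ✓; VT at -66.90° ✓; |VT| = 37.40 ✓; ∠VTK = 40.60° ✓; |TK| = 42.10 ✓; ∠(TK, KW) = 90.00° ✓; |KW| = 22.40 ✗.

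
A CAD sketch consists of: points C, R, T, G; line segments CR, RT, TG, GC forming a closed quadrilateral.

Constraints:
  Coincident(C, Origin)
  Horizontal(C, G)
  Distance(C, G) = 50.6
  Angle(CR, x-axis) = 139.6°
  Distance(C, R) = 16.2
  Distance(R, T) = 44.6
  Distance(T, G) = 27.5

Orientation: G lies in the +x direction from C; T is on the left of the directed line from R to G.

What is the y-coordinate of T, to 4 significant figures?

19.61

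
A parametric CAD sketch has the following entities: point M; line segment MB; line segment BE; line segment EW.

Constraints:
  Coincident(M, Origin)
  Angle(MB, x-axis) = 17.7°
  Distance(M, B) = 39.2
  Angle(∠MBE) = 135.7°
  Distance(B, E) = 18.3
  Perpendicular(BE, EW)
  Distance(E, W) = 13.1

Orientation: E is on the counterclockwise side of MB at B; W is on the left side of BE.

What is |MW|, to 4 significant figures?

48.50

M is at the origin; MB runs at 17.7° with length 39.2, so B = 39.2·(cos 17.7°, sin 17.7°) = (37.34, 11.92). ∠MBE = 135.7°, so BE runs at 17.7° + (180° − 135.7°) = 62.00° from the x-axis; with |BE| = 18.3, E = B + 18.3·(cos 62.00°, sin 62.00°) = (45.94, 28.08). BE ⟂ EW; with |EW| = 13.1 on the left of BE, W = E + 13.1·(-0.8829, 0.4695) = (34.37, 34.23). Then |MW| = |W − M| = 48.50.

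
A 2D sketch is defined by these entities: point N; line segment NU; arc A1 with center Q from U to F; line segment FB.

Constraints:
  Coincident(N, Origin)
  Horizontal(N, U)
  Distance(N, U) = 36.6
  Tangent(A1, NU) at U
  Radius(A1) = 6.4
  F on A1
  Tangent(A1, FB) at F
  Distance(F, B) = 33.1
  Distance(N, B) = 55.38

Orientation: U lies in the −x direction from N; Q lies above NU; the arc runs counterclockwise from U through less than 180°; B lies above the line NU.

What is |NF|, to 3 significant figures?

31.4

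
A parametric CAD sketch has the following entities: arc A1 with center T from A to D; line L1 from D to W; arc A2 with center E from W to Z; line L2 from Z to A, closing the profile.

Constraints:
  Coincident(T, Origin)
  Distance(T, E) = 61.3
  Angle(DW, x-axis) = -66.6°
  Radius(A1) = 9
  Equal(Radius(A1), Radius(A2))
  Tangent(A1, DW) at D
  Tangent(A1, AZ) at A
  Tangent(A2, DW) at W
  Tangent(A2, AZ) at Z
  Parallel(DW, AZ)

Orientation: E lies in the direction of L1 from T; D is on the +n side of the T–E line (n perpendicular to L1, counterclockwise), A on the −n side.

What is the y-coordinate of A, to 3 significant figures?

-3.57

T is at the origin and E lies 61.3 along u from T, so E = 61.3·u = (24.3, -56.3). Tangency of A1 to both parallel lines with radius 9.0 puts D and A at T ± 9.0·n: D = (8.26, 3.57), A = (-8.26, -3.57). So A.y = -3.57.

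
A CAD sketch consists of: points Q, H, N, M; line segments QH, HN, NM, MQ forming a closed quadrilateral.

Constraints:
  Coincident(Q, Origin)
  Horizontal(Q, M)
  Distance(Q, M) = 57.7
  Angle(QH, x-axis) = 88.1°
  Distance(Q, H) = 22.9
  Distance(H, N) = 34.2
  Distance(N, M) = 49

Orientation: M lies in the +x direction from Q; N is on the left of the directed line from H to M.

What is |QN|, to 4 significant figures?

50.44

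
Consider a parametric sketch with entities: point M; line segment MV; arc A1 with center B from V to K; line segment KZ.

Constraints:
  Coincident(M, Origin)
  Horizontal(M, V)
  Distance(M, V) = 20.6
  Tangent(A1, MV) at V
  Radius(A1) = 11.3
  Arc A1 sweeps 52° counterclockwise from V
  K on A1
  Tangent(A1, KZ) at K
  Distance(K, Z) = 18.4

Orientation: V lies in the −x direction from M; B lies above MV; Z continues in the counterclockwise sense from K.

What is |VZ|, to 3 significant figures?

27.6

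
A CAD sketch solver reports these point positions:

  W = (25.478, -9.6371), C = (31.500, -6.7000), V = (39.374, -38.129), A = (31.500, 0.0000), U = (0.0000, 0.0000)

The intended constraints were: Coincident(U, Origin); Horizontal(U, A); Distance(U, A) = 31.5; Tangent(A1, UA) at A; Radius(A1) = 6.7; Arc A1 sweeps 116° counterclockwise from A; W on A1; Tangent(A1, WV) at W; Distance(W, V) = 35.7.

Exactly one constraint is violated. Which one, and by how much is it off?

Distance(W, V) = 35.7 — off by 4.00.

U = (0.00, 0.00) ✓; U.y = 0.00, A.y = 0.00 ✓; |UA| = 31.50 ✓; ∠(CA, AU) = 90.00° ✓; |CA| = 6.700 ✓; bearing(C→W) − bearing(C→A) = 116.0° ✓; |CW| = 6.700 ✓; ∠(CW, WV) = 90.00° ✓; |WV| = 31.70 ✗.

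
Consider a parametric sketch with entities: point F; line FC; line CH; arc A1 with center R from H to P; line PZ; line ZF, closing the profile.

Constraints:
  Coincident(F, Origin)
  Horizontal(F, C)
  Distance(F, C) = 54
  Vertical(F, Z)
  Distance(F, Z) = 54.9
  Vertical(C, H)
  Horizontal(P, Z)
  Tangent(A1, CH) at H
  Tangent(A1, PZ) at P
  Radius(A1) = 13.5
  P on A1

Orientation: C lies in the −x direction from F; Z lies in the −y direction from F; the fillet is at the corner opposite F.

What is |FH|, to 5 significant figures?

68.044

The virtual corner opposite F is at (-54.000, -54.900). Tangency of A1 to CH means the radius RH is perpendicular to CH and tangency of A1 to PZ means the radius RP is perpendicular to PZ, with radius 13.5, so the center R sits 13.5 in from both sides at R = (-40.500, -41.400). That places the tangent points at H = (-54.000, -41.400) on CH and P = (-40.500, -54.900) on PZ. Then |FH| = |H − F| = 68.044.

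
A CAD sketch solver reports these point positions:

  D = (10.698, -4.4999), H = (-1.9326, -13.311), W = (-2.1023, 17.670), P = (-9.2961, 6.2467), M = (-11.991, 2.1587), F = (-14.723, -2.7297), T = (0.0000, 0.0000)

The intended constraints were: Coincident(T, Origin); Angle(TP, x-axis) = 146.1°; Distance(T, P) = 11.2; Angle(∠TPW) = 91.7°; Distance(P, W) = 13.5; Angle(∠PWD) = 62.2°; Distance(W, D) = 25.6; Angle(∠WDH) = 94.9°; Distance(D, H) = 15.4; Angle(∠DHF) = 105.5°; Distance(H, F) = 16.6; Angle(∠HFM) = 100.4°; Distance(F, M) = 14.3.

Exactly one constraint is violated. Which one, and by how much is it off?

Distance(F, M) = 14.3 — off by 8.70.

T = (0.00, 0.00) ✓; TP at 146.1° ✓; |TP| = 11.20 ✓; ∠TPW = 91.70° ✓; |PW| = 13.50 ✓; ∠PWD = 62.20° ✓; |WD| = 25.60 ✓; ∠WDH = 94.90° ✓; |DH| = 15.40 ✓; ∠DHF = 105.5° ✓; |HF| = 16.60 ✓; ∠HFM = 100.4° ✓; |FM| = 5.600 ✗.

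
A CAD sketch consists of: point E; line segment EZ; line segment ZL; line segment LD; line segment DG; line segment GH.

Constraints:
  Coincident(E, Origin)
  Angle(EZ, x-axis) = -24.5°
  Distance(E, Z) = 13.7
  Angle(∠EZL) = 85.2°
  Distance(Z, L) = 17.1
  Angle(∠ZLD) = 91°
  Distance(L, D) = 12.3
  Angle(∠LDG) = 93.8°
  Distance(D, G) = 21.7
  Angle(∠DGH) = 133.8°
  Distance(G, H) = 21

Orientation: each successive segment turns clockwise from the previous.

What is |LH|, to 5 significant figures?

37.162

∠LDG = 93.8° gives DG at 65.500° from the x-axis; with |DG| = 21.7, G = (2.2670, 4.9838). ∠DGH = 133.8° gives GH at 19.300° from the x-axis; with |GH| = 21.0, H = (22.087, 11.925). Then |LH| = |H − L| = 37.162.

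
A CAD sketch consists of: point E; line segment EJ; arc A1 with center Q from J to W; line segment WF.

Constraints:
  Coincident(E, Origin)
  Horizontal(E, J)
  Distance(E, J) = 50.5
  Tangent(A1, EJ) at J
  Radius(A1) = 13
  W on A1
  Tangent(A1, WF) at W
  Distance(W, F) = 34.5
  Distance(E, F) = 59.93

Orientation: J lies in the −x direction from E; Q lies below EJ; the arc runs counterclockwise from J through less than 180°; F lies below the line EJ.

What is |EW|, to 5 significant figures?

63.924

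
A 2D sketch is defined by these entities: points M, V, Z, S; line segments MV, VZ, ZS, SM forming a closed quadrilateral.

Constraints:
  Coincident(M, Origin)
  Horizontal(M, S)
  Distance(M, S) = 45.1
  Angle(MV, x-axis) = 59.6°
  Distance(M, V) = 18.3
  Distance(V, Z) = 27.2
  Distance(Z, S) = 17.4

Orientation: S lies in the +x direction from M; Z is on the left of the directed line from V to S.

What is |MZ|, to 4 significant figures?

39.46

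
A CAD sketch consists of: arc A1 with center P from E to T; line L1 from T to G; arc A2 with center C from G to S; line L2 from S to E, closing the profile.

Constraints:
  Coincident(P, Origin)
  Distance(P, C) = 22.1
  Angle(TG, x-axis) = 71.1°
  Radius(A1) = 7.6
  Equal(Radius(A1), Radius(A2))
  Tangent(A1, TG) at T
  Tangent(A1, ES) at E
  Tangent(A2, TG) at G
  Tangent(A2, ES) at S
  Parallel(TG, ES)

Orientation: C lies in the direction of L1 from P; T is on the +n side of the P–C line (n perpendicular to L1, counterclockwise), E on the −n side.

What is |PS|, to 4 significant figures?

23.37

Tangency of A1 to both parallel lines with radius 7.6 puts T and E at P ± 7.6·n: T = (-7.190, 2.462), E = (7.190, -2.462). Equal radii place G and S the same way about C: G = C + 7.6·n = (-0.03167, 23.37), S = C − 7.6·n = (14.35, 18.45). Then |PS| = |S − P| = 23.37.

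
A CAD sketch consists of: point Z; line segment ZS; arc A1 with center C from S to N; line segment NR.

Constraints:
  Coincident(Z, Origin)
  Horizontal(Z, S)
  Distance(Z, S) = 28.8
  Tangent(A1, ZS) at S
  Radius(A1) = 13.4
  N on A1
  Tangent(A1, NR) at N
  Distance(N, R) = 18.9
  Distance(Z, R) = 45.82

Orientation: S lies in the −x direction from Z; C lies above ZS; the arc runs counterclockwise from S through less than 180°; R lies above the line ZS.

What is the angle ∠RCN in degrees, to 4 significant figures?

54.66°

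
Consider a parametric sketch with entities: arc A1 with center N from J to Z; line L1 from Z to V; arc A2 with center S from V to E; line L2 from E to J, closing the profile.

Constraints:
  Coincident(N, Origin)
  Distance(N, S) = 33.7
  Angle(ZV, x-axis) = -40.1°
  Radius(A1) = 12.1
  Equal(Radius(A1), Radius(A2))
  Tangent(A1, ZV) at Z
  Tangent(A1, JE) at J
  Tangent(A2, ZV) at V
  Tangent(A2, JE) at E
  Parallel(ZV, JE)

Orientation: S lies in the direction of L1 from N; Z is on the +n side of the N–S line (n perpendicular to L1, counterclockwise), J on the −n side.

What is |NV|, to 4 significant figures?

35.81

Tangency of A1 to both parallel lines with radius 12.1 puts Z and J at N ± 12.1·n: Z = (7.794, 9.256), J = (-7.794, -9.256). Equal radii place V and E the same way about S: V = S + 12.1·n = (33.57, -12.45), E = S − 12.1·n = (17.98, -30.96). Then |NV| = |V − N| = 35.81.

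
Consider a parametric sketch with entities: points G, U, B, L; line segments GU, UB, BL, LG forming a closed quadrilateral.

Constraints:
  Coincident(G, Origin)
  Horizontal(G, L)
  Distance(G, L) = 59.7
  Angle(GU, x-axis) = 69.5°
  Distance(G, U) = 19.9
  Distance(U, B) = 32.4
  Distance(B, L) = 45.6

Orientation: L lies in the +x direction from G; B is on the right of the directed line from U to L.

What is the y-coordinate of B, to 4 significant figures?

-12.52

Checks: |UB| = 32.40 ✓; |BL| = 45.60 ✓.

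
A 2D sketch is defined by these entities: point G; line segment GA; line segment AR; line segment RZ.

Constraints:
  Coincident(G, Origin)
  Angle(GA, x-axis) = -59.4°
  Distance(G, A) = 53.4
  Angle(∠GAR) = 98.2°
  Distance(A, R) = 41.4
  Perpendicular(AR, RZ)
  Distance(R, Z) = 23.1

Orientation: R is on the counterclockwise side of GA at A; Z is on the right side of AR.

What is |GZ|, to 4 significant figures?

90.40

G is at the origin; GA runs at -59.4° with length 53.4, so A = 53.4·(cos -59.4°, sin -59.4°) = (27.18, -45.96). ∠GAR = 98.2°, so AR runs at -59.4° + (180° − 98.2°) = 22.40° from the x-axis; with |AR| = 41.4, R = A + 41.4·(cos 22.40°, sin 22.40°) = (65.46, -30.19). AR ⟂ RZ; with |RZ| = 23.1 on the right of AR, Z = R + 23.1·(0.3811, -0.9245) = (74.26, -51.54). Then |GZ| = |Z − G| = 90.40.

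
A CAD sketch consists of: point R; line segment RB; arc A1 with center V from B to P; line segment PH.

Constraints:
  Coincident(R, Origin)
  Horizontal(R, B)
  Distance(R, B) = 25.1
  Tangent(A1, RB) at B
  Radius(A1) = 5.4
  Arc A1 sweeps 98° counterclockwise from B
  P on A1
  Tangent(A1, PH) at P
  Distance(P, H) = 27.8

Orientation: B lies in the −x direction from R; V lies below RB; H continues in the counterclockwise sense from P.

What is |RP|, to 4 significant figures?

31.06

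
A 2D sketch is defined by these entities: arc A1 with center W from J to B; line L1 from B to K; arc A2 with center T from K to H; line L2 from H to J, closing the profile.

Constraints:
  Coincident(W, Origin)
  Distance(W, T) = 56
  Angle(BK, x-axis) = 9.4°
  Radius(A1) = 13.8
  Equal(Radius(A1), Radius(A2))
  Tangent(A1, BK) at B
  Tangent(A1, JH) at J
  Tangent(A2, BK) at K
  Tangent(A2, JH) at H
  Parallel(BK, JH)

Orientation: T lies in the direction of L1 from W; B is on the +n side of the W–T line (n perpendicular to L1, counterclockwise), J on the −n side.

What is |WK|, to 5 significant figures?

57.675

The slot axis is L1's direction at 9.4°, so u = (cos 9.4°, sin 9.4°) = (0.98657, 0.16333) and n = (−sin 9.4°, cos 9.4°) = (-0.16333, 0.98657). W is at the origin and T lies 56.0 along u from W, so T = 56.0·u = (55.248, 9.1463). Tangency of A1 to both parallel lines with radius 13.8 puts B and J at W ± 13.8·n: B = (-2.2539, 13.615), J = (2.2539, -13.615). Equal radii place K and H the same way about T: K = T + 13.8·n = (52.994, 22.761), H = T − 13.8·n = (57.502, -4.4684). Then |WK| = |K − W| = 57.675.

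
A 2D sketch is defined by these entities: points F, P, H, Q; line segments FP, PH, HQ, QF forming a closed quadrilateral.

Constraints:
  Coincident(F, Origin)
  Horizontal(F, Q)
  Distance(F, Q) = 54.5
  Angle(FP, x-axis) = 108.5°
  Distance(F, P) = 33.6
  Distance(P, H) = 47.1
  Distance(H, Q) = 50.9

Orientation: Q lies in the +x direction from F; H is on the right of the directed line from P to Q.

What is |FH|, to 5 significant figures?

13.523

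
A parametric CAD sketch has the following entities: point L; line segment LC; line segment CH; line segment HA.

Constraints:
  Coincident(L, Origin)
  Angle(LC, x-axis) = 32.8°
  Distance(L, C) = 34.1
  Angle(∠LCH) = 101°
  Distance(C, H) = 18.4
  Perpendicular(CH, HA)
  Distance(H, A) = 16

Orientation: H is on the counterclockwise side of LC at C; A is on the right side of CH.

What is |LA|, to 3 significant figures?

55.4

L is at the origin; LC runs at 32.8° with length 34.1, so C = 34.1·(cos 32.8°, sin 32.8°) = (28.7, 18.5). ∠LCH = 101.0°, so CH runs at 32.8° + (180° − 101.0°) = 112° from the x-axis; with |CH| = 18.4, H = C + 18.4·(cos 112°, sin 112°) = (21.8, 35.6). The perpendicularity gives HA at right angles to CH; with |HA| = 16.0 on the right of CH, A = H + 16.0·(0.928, 0.371) = (36.7, 41.5). Then |LA| = |A − L| = 55.4.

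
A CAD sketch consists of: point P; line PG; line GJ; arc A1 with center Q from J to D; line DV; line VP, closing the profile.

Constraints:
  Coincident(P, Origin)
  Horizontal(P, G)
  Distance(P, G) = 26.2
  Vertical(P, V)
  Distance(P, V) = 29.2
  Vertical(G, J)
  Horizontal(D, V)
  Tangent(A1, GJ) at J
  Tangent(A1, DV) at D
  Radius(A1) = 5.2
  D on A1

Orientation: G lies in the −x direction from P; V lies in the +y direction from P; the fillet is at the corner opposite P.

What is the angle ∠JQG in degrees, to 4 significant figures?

77.77°

The virtual corner opposite P is at (-26.20, 29.20). Tangency of A1 to GJ means the radius QJ is perpendicular to GJ and since A1 is tangent to DV there, QD ⟂ DV, with radius 5.2, so the center Q sits 5.2 in from both sides at Q = (-21.00, 24.00). That places the tangent points at J = (-26.20, 24.00) on GJ and D = (-21.00, 29.20) on DV. Then cos ∠JQG = QJ·QG / (|QJ||QG|), giving 77.77°.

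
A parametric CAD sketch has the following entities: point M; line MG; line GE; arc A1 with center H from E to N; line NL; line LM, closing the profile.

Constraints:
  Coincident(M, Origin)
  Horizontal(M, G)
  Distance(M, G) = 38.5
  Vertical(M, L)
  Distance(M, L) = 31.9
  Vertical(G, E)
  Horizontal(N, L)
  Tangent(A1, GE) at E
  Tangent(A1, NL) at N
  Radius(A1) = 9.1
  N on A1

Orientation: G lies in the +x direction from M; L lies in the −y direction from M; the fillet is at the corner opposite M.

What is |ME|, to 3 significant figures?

44.7

The virtual corner opposite M is at (38.5, -31.9). Since A1 is tangent to GE there, HE ⟂ GE and A1 meets NL tangentially, so HN is at right angles to NL, with radius 9.1, so the center H sits 9.1 in from both sides at H = (29.4, -22.8). That places the tangent points at E = (38.5, -22.8) on GE and N = (29.4, -31.9) on NL. Then |ME| = |E − M| = 44.7.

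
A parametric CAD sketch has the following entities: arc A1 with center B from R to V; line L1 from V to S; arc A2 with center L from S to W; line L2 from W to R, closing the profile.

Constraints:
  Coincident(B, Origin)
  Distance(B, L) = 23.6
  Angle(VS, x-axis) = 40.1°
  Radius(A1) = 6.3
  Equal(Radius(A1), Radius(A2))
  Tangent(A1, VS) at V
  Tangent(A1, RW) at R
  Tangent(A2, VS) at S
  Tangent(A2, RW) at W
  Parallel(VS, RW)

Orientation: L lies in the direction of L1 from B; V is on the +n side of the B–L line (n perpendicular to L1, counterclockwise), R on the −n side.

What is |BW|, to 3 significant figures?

24.4

The slot axis is L1's direction at 40.1°, so u = (cos 40.1°, sin 40.1°) = (0.765, 0.644) and n = (−sin 40.1°, cos 40.1°) = (-0.644, 0.765). B is at the origin and L lies 23.6 along u from B, so L = 23.6·u = (18.1, 15.2). Tangency of A1 to both parallel lines with radius 6.3 puts V and R at B ± 6.3·n: V = (-4.06, 4.82), R = (4.06, -4.82). Equal radii place S and W the same way about L: S = L + 6.3·n = (14.0, 20.0), W = L − 6.3·n = (22.1, 10.4). Then |BW| = |W − B| = 24.4.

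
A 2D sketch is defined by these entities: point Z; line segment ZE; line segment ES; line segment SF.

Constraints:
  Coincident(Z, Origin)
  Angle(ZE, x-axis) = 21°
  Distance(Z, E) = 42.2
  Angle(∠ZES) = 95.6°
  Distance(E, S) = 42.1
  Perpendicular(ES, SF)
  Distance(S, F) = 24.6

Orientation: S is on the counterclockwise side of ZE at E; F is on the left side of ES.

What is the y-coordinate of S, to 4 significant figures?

55.71

Z is at the origin; ZE runs at 21.0° with length 42.2, so E = 42.2·(cos 21.0°, sin 21.0°) = (39.40, 15.12). ∠ZES = 95.6°, so ES runs at 21.0° + (180° − 95.6°) = 105.4° from the x-axis; with |ES| = 42.1, S = E + 42.1·(cos 105.4°, sin 105.4°) = (28.22, 55.71). So S.y = 55.71.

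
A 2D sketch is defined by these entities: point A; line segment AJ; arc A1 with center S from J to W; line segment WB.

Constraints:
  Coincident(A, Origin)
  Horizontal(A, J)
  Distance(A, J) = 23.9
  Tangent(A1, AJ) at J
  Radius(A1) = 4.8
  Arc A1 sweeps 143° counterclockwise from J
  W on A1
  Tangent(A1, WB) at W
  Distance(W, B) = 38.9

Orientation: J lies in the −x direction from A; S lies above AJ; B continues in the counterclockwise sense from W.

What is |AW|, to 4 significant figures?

22.72

A is at the origin; AJ is horizontal with |AJ| = 23.9 and J on the −x side, so J = (-23.90, 0.000). A1 meets AJ tangentially, so SJ is at right angles to AJ, so S = J + (0, 4.8) = (-23.90, 4.800). On A1, J sits at bearing -90° from S; a 143° counterclockwise sweep puts W at bearing 53°, so W = S + 4.8·(cos 53°, sin 53°) = (-21.01, 8.633). Then |AW| = |W − A| = 22.72.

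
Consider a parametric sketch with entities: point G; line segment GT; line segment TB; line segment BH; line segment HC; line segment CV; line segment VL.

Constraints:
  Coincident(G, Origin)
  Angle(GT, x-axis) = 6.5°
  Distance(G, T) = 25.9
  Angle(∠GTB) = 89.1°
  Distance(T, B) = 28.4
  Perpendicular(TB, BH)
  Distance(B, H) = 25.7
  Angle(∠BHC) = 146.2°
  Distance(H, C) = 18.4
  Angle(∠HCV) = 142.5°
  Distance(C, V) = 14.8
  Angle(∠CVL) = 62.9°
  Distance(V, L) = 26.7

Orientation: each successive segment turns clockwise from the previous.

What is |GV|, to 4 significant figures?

20.19

∠BHC = 146.2° gives HC at 151.8° from the x-axis; with |HC| = 18.4, C = (-13.29, -19.15). ∠HCV = 142.5° gives CV at 114.3° from the x-axis; with |CV| = 14.8, V = (-19.38, -5.657). Then |GV| = |V − G| = 20.19.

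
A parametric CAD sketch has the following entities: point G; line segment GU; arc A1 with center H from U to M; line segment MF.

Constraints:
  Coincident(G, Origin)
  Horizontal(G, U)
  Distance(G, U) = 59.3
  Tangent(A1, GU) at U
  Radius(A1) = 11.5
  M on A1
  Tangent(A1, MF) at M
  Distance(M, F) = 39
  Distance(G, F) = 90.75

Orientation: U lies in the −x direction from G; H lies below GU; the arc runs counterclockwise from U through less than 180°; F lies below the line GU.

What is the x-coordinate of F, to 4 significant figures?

-76.93

Checks: |HM| = 11.50 ✓; ∠(HM, MF) = 90.00° ✓; |MF| = 39.00 ✓; |GF| = 90.75 ✓.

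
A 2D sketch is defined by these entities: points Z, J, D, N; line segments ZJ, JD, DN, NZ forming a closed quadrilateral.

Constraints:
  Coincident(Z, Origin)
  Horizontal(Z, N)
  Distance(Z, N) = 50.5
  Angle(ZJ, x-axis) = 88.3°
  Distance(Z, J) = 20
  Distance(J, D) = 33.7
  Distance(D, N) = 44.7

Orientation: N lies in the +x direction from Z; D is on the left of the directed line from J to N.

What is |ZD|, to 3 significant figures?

48.2

Checks: |ZN| = 50.50 ✓; |ZJ| = 20.00 ✓; |JD| = 33.70 ✓; |DN| = 44.70 ✓.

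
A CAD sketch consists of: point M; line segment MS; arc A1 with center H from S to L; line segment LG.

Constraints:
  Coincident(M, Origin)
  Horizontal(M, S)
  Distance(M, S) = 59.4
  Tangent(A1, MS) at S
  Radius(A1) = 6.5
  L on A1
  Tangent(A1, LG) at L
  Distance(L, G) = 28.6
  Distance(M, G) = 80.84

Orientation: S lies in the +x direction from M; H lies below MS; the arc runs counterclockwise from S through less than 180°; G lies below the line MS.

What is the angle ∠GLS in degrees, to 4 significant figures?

113.3°

Checks: |HL| = 6.500 ✓; ∠(HL, LG) = 90.00° ✓; |LG| = 28.60 ✓; |MG| = 80.84 ✓.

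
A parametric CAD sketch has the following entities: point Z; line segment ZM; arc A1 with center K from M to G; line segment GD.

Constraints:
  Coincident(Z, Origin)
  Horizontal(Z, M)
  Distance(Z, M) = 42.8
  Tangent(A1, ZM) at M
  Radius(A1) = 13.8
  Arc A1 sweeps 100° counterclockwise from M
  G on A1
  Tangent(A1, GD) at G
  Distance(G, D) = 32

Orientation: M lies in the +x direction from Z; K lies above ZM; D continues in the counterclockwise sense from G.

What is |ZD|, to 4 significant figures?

69.72

On A1, M sits at bearing -90° from K; a 100° counterclockwise sweep puts G at bearing 10°, so G = K + 13.8·(cos 10°, sin 10°) = (56.39, 16.20). A1 meets GD tangentially, so KG is at right angles to GD, so GD runs along (−sin 10°, cos 10°); with |GD| = 32.0, D = (50.83, 47.71). Then |ZD| = |D − Z| = 69.72.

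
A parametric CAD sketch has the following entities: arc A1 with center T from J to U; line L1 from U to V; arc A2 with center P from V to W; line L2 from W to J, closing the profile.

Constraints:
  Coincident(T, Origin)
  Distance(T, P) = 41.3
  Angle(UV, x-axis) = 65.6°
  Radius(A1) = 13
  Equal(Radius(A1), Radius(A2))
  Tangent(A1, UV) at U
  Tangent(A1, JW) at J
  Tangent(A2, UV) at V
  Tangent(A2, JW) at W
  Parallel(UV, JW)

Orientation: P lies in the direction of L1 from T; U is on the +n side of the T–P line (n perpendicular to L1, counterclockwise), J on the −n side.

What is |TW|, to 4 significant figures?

43.30

Tangency of A1 to both parallel lines with radius 13.0 puts U and J at T ± 13.0·n: U = (-11.84, 5.370), J = (11.84, -5.370). Equal radii place V and W the same way about P: V = P + 13.0·n = (5.222, 42.98), W = P − 13.0·n = (28.90, 32.24). Then |TW| = |W − T| = 43.30.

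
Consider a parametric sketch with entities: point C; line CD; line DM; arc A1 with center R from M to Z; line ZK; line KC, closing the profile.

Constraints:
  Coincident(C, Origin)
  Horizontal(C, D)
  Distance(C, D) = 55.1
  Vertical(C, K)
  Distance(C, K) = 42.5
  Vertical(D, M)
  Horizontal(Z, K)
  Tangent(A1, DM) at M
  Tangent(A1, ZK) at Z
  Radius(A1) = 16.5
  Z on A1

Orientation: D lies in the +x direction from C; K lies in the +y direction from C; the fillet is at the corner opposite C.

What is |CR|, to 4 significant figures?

46.54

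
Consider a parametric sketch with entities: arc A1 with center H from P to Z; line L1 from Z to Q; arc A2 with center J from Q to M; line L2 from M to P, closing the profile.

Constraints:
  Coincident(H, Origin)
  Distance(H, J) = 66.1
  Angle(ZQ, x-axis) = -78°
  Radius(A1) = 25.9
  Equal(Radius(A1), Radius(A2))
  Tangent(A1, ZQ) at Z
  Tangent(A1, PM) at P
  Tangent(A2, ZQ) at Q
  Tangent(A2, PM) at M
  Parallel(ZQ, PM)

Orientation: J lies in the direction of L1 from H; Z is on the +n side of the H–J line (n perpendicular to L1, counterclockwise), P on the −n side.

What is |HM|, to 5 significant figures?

70.993

Tangency of A1 to both parallel lines with radius 25.9 puts Z and P at H ± 25.9·n: Z = (25.334, 5.3849), P = (-25.334, -5.3849). Equal radii place Q and M the same way about J: Q = J + 25.9·n = (39.077, -59.271), M = J − 25.9·n = (-11.591, -70.040). Then |HM| = |M − H| = 70.993.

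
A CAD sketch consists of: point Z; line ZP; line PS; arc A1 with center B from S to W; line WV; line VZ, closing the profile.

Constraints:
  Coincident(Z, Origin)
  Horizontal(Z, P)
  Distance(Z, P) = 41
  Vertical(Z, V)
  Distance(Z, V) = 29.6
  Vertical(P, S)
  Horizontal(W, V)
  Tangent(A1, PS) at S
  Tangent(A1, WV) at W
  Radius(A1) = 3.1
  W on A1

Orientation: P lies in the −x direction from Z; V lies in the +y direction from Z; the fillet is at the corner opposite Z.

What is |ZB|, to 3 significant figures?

46.2

Z is at the origin; Z and P share the same y with |ZP| = 41.0 and P on the −x side, so P = (-41.0, 0.00). Z and V share the same x with |ZV| = 29.6 and V on the +y side, so V = (0.00, 29.6). The virtual corner opposite Z is at (-41.0, 29.6). A1 meets PS tangentially, so BS is at right angles to PS and since A1 is tangent to WV there, BW ⟂ WV, with radius 3.1, so the center B sits 3.1 in from both sides at B = (-37.9, 26.5). Then |ZB| = |B − Z| = 46.2.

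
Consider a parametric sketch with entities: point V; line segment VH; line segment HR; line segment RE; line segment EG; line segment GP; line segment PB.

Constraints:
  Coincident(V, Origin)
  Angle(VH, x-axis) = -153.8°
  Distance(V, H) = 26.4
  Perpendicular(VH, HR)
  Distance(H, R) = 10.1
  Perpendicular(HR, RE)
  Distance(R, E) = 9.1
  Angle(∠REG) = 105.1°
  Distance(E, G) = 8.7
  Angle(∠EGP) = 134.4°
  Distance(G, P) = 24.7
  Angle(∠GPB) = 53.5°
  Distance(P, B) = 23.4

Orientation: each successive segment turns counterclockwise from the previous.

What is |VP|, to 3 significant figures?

33.8

V is at the origin; VH runs at -153.8° with length 26.4, so H = (-23.7, -11.7). VH ⟂ HR, so HR runs at -63.8°; with |HR| = 10.1, R = (-19.2, -20.7). HR ⟂ RE, so RE runs at 26.2°; with |RE| = 9.1, E = (-11.1, -16.7). ∠REG = 105.1° gives EG at 101° from the x-axis; with |EG| = 8.7, G = (-12.7, -8.16). ∠EGP = 134.4° gives GP at 147° from the x-axis; with |GP| = 24.7, P = (-33.4, 5.40). Then |VP| = |P − V| = 33.8.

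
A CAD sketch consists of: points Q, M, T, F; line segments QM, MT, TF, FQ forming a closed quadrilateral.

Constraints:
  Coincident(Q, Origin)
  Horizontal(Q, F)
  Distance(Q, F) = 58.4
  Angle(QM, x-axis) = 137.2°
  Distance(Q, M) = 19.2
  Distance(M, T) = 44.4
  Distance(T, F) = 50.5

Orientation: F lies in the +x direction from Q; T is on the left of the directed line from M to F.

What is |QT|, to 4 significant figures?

43.50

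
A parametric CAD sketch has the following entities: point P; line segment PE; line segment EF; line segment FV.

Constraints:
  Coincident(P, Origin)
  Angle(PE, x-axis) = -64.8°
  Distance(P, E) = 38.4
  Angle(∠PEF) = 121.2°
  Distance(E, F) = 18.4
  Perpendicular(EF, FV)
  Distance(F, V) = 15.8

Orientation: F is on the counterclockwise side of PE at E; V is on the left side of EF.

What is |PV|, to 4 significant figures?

41.91

P is at the origin; PE runs at -64.8° with length 38.4, so E = 38.4·(cos -64.8°, sin -64.8°) = (16.35, -34.75). ∠PEF = 121.2°, so EF runs at -64.8° + (180° − 121.2°) = -6.000° from the x-axis; with |EF| = 18.4, F = E + 18.4·(cos -6.000°, sin -6.000°) = (34.65, -36.67). EF is perpendicular to FV; with |FV| = 15.8 on the left of EF, V = F + 15.8·(0.1045, 0.9945) = (36.30, -20.96). Then |PV| = |V − P| = 41.91.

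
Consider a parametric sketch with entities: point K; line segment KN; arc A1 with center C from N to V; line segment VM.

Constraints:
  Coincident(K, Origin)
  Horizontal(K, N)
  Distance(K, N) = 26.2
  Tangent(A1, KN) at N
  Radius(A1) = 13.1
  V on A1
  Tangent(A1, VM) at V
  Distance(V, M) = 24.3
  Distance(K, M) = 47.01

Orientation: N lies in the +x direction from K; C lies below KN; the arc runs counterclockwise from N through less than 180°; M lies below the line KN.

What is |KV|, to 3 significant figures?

23.1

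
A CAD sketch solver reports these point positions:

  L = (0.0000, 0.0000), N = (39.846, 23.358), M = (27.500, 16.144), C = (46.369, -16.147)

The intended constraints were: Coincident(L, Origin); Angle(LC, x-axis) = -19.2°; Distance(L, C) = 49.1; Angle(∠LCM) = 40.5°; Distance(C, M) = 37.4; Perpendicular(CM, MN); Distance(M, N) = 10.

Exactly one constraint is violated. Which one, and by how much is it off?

Distance(M, N) = 10 — off by 4.30.

L = (0.00, 0.00) ✓; LC at -19.20° ✓; |LC| = 49.10 ✓; ∠LCM = 40.50° ✓; |CM| = 37.40 ✓; ∠(CM, MN) = 90.00° ✓; |MN| = 14.30 ✗.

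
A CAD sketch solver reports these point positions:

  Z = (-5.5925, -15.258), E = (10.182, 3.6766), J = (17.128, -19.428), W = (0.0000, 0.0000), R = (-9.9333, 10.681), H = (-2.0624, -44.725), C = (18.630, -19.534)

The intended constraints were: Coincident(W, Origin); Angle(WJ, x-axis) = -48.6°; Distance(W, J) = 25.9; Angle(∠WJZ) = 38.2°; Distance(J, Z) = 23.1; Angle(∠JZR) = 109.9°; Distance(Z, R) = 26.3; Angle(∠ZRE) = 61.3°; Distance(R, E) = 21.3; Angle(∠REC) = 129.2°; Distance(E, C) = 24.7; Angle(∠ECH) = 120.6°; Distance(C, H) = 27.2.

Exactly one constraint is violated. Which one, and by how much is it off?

Distance(C, H) = 27.2 — off by 5.40.

W = (0.00, 0.00) ✓; WJ at -48.60° ✓; |WJ| = 25.90 ✓; ∠WJZ = 38.20° ✓; |JZ| = 23.10 ✓; ∠JZR = 109.9° ✓; |ZR| = 26.30 ✓; ∠ZRE = 61.30° ✓; |RE| = 21.30 ✓; ∠REC = 129.2° ✓; |EC| = 24.70 ✓; ∠ECH = 120.6° ✓; |CH| = 32.60 ✗.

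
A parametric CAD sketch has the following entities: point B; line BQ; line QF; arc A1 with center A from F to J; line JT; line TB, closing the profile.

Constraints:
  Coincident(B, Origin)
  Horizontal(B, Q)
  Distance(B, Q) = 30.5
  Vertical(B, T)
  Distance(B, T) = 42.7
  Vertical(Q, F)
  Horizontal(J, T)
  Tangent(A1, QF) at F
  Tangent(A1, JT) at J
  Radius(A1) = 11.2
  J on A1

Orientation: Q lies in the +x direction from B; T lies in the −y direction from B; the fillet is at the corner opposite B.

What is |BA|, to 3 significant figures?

36.9

B is at the origin; B and Q share the same y with |BQ| = 30.5 and Q on the +x side, so Q = (30.5, 0.00). BT is vertical with |BT| = 42.7 and T on the −y side, so T = (0.00, -42.7). The virtual corner opposite B is at (30.5, -42.7). Tangency of A1 to QF means the radius AF is perpendicular to QF and since A1 is tangent to JT there, AJ ⟂ JT, with radius 11.2, so the center A sits 11.2 in from both sides at A = (19.3, -31.5). Then |BA| = |A − B| = 36.9.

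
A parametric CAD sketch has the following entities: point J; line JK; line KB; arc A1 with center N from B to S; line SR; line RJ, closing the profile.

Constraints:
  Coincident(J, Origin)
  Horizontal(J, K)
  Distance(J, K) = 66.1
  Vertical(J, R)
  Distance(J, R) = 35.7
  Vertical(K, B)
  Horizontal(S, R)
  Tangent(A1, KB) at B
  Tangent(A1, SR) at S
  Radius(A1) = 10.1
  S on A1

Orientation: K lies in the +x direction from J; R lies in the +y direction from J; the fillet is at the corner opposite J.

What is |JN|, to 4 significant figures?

61.57

J and R share the same x with |JR| = 35.7 and R on the +y side, so R = (0.000, 35.70). The virtual corner opposite J is at (66.10, 35.70). A1 meets KB tangentially, so NB is at right angles to KB and tangency of A1 to SR means the radius NS is perpendicular to SR, with radius 10.1, so the center N sits 10.1 in from both sides at N = (56.00, 25.60). Then |JN| = |N − J| = 61.57.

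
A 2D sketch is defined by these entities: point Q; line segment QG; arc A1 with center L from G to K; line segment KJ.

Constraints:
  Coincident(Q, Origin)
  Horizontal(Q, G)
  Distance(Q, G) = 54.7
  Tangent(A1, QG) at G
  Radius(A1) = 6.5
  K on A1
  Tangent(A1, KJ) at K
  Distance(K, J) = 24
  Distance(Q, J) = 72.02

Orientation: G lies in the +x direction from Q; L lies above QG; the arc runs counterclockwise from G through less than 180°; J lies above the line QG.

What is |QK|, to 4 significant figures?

61.27

Checks: |LK| = 6.500 ✓; ∠(LK, KJ) = 90.00° ✓; |KJ| = 24.00 ✓; |QJ| = 72.02 ✓.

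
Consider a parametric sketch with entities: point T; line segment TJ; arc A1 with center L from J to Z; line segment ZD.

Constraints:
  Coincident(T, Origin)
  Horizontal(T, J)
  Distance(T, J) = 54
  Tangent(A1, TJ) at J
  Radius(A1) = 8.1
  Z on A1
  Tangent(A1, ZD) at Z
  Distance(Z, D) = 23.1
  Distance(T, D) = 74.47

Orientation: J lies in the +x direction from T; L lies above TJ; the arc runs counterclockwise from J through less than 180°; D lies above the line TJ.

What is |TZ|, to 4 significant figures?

61.87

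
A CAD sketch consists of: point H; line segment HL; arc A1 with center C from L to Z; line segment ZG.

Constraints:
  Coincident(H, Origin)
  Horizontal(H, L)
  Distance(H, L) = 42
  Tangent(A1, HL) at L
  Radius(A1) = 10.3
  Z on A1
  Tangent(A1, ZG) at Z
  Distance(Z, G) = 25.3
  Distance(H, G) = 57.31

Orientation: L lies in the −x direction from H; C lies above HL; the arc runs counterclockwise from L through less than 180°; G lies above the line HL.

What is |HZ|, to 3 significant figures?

35.8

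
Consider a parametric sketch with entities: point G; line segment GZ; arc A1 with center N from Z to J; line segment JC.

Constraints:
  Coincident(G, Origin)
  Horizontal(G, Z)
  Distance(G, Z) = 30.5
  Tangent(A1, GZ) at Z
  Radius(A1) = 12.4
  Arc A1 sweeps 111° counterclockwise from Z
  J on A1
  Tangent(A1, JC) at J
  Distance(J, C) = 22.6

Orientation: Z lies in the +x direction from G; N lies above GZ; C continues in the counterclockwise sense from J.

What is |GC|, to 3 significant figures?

50.9

G is at the origin; G and Z share the same y with |GZ| = 30.5 and Z on the +x side, so Z = (30.5, 0.00). The tangent condition forces NZ to be normal to GZ, so N = Z + (0, 12.4) = (30.5, 12.4). On A1, Z sits at bearing -90° from N; a 111° counterclockwise sweep puts J at bearing 21°, so J = N + 12.4·(cos 21°, sin 21°) = (42.1, 16.8). Since A1 is tangent to JC there, NJ ⟂ JC, so JC runs along (−sin 21°, cos 21°); with |JC| = 22.6, C = (34.0, 37.9). Then |GC| = |C − G| = 50.9.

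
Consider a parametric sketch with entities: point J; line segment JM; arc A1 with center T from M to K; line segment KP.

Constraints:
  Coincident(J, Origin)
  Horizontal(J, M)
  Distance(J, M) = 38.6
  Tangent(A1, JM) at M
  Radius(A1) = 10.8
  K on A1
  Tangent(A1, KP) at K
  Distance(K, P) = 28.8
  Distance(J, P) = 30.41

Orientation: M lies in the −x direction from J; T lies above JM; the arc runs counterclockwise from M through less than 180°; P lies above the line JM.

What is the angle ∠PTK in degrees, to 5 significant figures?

69.444°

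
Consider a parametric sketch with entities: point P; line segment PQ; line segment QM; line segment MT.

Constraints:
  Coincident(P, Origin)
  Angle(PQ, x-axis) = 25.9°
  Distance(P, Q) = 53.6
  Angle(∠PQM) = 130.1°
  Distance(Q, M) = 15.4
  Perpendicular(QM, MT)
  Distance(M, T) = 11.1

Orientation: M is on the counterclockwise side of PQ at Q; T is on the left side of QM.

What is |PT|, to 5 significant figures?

58.194

P is at the origin; PQ runs at 25.9° with length 53.6, so Q = 53.6·(cos 25.9°, sin 25.9°) = (48.216, 23.413). ∠PQM = 130.1°, so QM runs at 25.9° + (180° − 130.1°) = 75.800° from the x-axis; with |QM| = 15.4, M = Q + 15.4·(cos 75.800°, sin 75.800°) = (51.994, 38.342). The perpendicularity gives MT at right angles to QM; with |MT| = 11.1 on the left of QM, T = M + 11.1·(-0.96945, 0.24531) = (41.233, 41.065). Then |PT| = |T − P| = 58.194.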